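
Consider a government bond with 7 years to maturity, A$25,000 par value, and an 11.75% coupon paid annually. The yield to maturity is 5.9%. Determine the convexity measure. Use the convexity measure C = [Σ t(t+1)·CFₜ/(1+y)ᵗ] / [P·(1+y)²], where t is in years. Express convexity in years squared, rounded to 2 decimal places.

With y = 0.059:
  t   CF        PV=CF/(1+0.059)^t    t·PV        t(t+1)·PV
  1     2,937.50     2,773.8432     2,773.8432       5,547.6865
  2     2,937.50     2,619.3043     5,238.6086      15,715.8258
  3     2,937.50     2,473.3752     7,420.1255      29,680.5019
  4     2,937.50     2,335.5762     9,342.3047      46,711.5233
  5     2,937.50     2,205.4544    11,027.2718      66,163.6308
  6     2,937.50     2,082.5820    12,495.4921      87,468.4449
  7    27,937.50    18,703.1958   130,922.3704   1,047,378.9631
  Σ                 33,193.3310   179,220.0163   1,298,666.5763
P = 33,193.3310.
Convexity = Σ t(t+1)·PV / [P·(1+y)²] = 1,298,666.5763 / (33,193.3310 × 1.121481) = 34.88630.

34.89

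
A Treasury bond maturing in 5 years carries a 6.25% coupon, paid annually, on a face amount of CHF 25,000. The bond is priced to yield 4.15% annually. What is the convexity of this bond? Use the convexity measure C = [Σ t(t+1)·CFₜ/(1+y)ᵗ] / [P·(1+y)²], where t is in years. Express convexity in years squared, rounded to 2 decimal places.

With y = 0.0415:
  t   CF        PV=CF/(1+0.0415)^t    t·PV        t(t+1)·PV
  1     1,562.50     1,500.2400     1,500.2400       3,000.4801
  2     1,562.50     1,440.4609     2,880.9218       8,642.7655
  3     1,562.50     1,383.0638     4,149.1913      16,596.7652
  4     1,562.50     1,327.9537     5,311.8147      26,559.0737
  5    26,562.50    21,675.6723   108,378.3613     650,270.1681
  Σ                 27,327.3907   122,220.5292     705,069.2525
P = 27,327.3907.
Convexity = Σ t(t+1)·PV / [P·(1+y)²] = 705,069.2525 / (27,327.3907 × 1.084722) = 23.78565.

23.79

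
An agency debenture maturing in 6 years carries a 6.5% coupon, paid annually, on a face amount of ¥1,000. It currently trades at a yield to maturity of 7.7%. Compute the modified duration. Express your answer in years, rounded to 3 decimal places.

Periodic yield y = 0.077. First find Macaulay duration:
  t   CF        PV=CF/(1+0.077)^t    t·PV
  1        65.00        60.3528        60.3528
  2        65.00        56.0379       112.0758
  3        65.00        52.0315       156.0945
  4        65.00        48.3115       193.2460
  5        65.00        44.8575       224.2874
  6     1,065.00       682.4257     4,094.5543
  Σ                    944.0169     4,840.6108
P = 944.0169; Macaulay duration = 4,840.6108 / 944.0169 = 5.12767 years.
Modified duration = D_Mac / (1 + y) = 5.12767 / 1.077 = 4.76107 years.

4.761 years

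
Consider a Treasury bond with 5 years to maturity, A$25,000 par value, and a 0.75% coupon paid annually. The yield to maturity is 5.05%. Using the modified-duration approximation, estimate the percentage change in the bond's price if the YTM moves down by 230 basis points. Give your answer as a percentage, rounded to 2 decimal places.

Periodic yield y = 0.0505. Modified duration first:
  t   CF        PV=CF/(1+0.0505)^t    t·PV
  1       187.50       178.4864       178.4864
  2       187.50       169.9062       339.8123
  3       187.50       161.7384       485.2152
  4       187.50       153.9632       615.8530
  5    25,187.50    19,688.1441    98,440.7206
  Σ                 20,352.2384   100,060.0875
P = 20,352.2384; D_Mac = 4.91642 yrs; D_mod = 4.91642/(1+0.0505) = 4.68007 yrs.
ΔP/P ≈ -D_mod · Δy = -4.68007 × (-0.023) = +0.107642 = +10.7642%.

+10.76%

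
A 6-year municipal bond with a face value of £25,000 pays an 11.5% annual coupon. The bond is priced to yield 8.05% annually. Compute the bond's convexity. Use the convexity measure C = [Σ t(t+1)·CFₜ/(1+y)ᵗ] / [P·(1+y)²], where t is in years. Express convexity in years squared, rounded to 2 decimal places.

26.12

With y = 0.0805:
  t   CF        PV=CF/(1+0.0805)^t    t·PV        t(t+1)·PV
  1     2,875.00     2,660.8052     2,660.8052       5,321.6104
  2     2,875.00     2,462.5684     4,925.1368      14,775.4105
  3     2,875.00     2,279.1008     6,837.3024      27,349.2097
  4     2,875.00     2,109.3020     8,437.2080      42,186.0400
  5     2,875.00     1,952.1536     9,760.7682      58,564.6089
  6    27,875.00    17,517.2629   105,103.5776     735,725.0432
  Σ                 28,981.1930   137,724.7982     883,921.9227
P = 28,981.1930.
Convexity = Σ t(t+1)·PV / [P·(1+y)²] = 883,921.9227 / (28,981.1930 × 1.167480) = 26.12451.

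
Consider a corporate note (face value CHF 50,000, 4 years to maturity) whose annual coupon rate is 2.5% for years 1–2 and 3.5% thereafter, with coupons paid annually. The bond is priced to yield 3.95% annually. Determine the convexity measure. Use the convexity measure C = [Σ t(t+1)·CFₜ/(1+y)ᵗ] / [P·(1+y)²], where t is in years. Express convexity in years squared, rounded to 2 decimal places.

With y = 0.0395:
  t   CF        PV=CF/(1+0.0395)^t    t·PV        t(t+1)·PV
  1     1,250.00     1,202.5012     1,202.5012       2,405.0024
  2     1,250.00     1,156.8073     2,313.6146       6,940.8439
  3     1,750.00     1,557.9896     4,673.9689      18,695.8758
  4    51,750.00    44,321.2887   177,285.1547     886,425.7737
  Σ                 48,238.5869   185,475.2395     914,467.4958
P = 48,238.5869.
Convexity = Σ t(t+1)·PV / [P·(1+y)²] = 914,467.4958 / (48,238.5869 × 1.080560) = 17.54384.

17.54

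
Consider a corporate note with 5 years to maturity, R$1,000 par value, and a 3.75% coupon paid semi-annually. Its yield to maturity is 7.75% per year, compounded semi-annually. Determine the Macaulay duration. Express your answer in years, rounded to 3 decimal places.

4.560 years

Periodic yield y = 0.03875. Discount each cash flow and weight by its period:
  t   CF        PV=CF/(1+0.03875)^t    t·PV
  1        18.75        18.0505        18.0505
  2        18.75        17.3772        34.7544
  3        18.75        16.7289        50.1868
  4        18.75        16.1049        64.4195
  5        18.75        15.5041        77.5204
  6        18.75        14.9257        89.5543
  7        18.75        14.3689       100.5824
  8        18.75        13.8329       110.6631
  9        18.75        13.3169       119.8518
  10    1,018.75       696.5580     6,965.5795
  Σ                    836.7679     7,631.1627
Price P = Σ PV = 836.7679.
Macaulay duration = Σ(t·PV) / P = 7,631.1627 / 836.7679 = 9.11981 half-year periods.
In years: 9.11981 / 2 = 4.55990 years.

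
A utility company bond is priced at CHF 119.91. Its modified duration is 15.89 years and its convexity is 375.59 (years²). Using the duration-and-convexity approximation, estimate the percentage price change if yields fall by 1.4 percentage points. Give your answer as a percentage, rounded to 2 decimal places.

+25.93%

Duration effect: -D_mod·Δy = -15.89 × (-0.014) = +0.222460
Convexity effect: ½·C·(Δy)² = 0.5 × 375.59 × (-0.014)² = +0.03680782
ΔP/P ≈ +0.222460 + 0.03680782 = +0.25926782
= +25.926782%.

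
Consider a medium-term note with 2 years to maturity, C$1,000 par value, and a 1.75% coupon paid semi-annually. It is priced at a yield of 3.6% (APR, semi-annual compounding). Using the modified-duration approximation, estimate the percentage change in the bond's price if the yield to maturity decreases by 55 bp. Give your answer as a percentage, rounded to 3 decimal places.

Periodic yield y = 0.018. Modified duration first:
  t   CF        PV=CF/(1+0.018)^t    t·PV
  1         8.75         8.5953         8.5953
  2         8.75         8.4433        16.8866
  3         8.75         8.2940        24.8820
  4     1,008.75       939.2743     3,757.0972
  Σ                    964.6069     3,807.4611
P = 964.6069; D_Mac = 3.94716 half-year periods = 1.97358 yrs; D_mod = 1.97358/(1+0.018) = 1.93869 yrs.
ΔP/P ≈ -D_mod · Δy = -1.93869 × (-0.0055) = +0.010663 = +1.0663%.

+1.066%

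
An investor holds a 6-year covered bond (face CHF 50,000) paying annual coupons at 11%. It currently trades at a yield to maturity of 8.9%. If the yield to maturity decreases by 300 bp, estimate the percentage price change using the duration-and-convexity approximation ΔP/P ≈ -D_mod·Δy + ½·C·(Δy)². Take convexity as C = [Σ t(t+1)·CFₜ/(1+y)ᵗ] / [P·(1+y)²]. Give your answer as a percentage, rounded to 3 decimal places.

With y = 0.089:
  t   CF        PV=CF/(1+0.089)^t    t·PV        t(t+1)·PV
  1     5,500.00     5,050.5051     5,050.5051      10,101.0101
  2     5,500.00     4,637.7457     9,275.4914      27,826.4741
  3     5,500.00     4,258.7196    12,776.1589      51,104.6356
  4     5,500.00     3,910.6700    15,642.6800      78,213.4001
  5     5,500.00     3,591.0652    17,955.3260     107,731.9561
  6    55,500.00    33,275.5854   199,653.5124   1,397,574.5870
  Σ                 54,724.2910   260,353.6738   1,672,552.0631
P = 54,724.2910; D_Mac = 4.75755 yrs; D_mod = 4.36873 yrs; C = 25.77174.
Duration effect: -4.36873 × (-0.03) = +0.131062
Convexity effect: 0.5 × 25.77174 × (-0.03)² = +0.0115973
ΔP/P ≈ +0.131062 + 0.0115973 = +0.142659 = +14.2659%.

+14.266%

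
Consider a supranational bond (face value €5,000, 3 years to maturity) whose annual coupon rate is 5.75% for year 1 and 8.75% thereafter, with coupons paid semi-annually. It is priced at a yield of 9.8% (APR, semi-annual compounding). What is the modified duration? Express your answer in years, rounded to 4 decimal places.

Periodic yield y = 0.049. First find Macaulay duration:
  t   CF        PV=CF/(1+0.049)^t    t·PV
  1       143.75       137.0353       137.0353
  2       143.75       130.6342       261.2684
  3       218.75       189.5054       568.5162
  4       218.75       180.6534       722.6135
  5       218.75       172.2149       861.0743
  6     5,218.75     3,916.6392    23,499.8351
  Σ                  4,726.6823    26,050.3428
P = 4,726.6823; Macaulay duration = 26,050.3428 / 4,726.6823 = 5.51134 half-year periods = 2.75567 years.
Modified duration = D_Mac / (1 + y) = 2.75567 / 1.049 = 2.62695 years.

2.6269 years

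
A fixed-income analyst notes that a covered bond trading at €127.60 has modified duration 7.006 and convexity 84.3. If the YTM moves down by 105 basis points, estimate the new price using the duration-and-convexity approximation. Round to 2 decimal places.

Duration effect: -D_mod·Δy = -7.006 × (-0.0105) = +0.073563
Convexity effect: ½·C·(Δy)² = 0.5 × 84.3 × (-0.0105)² = +0.0046470375
ΔP/P ≈ +0.073563 + 0.0046470375 = +0.0782100375
New price ≈ 127.60 × (1 + 0.0782100375) = 137.579600785.

€137.58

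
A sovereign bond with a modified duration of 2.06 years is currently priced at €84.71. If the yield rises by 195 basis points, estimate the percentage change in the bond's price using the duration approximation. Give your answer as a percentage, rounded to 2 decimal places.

Duration approximation: ΔP/P ≈ -D_mod · Δy = -2.06 × (+0.0195) = -0.040170.
As a percentage: -4.0170%.

-4.02%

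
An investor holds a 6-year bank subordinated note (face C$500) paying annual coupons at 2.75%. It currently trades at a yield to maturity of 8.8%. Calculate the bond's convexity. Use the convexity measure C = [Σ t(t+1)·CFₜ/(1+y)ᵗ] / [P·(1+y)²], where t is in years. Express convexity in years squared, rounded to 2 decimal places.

31.84

With y = 0.088:
  t   CF        PV=CF/(1+0.088)^t    t·PV        t(t+1)·PV
  1        13.75        12.6379        12.6379          25.2757
  2        13.75        11.6157        23.2314          69.6941
  3        13.75        10.6762        32.0285         128.1142
  4        13.75         9.8127        39.2507         196.2534
  5        13.75         9.0190        45.0950         270.5699
  6       513.75       309.7266     1,858.3594      13,008.5159
  Σ                    363.4880     2,010.6029      13,698.4232
P = 363.4880.
Convexity = Σ t(t+1)·PV / [P·(1+y)²] = 13,698.4232 / (363.4880 × 1.183744) = 31.83631.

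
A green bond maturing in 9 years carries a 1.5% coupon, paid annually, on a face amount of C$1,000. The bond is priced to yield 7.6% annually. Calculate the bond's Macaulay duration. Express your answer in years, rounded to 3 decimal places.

8.302 years

Periodic yield y = 0.076. Discount each cash flow and weight by its year:
  t   CF        PV=CF/(1+0.076)^t    t·PV
  1        15.00        13.9405        13.9405
  2        15.00        12.9559        25.9117
  3        15.00        12.0408        36.1223
  4        15.00        11.1903        44.7612
  5        15.00        10.3999        51.9996
  6        15.00         9.6654        57.9921
  7        15.00         8.9827        62.8787
  8        15.00         8.3482        66.7856
  9     1,015.00       524.9955     4,724.9597
  Σ                    612.5191     5,085.3516
Price P = Σ PV = 612.5191.
Macaulay duration = Σ(t·PV) / P = 5,085.3516 / 612.5191 = 8.30236 years.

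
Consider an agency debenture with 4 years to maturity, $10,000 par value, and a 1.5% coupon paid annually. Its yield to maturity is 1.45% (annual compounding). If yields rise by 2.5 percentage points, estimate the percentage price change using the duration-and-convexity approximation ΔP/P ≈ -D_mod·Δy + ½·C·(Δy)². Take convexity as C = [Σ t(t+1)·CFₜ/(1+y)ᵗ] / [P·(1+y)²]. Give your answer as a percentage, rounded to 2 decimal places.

With y = 0.0145:
  t   CF        PV=CF/(1+0.0145)^t    t·PV        t(t+1)·PV
  1       150.00       147.8561       147.8561         295.7122
  2       150.00       145.7428       291.4856         874.4569
  3       150.00       143.6597       430.9792       1,723.9170
  4    10,150.00     9,582.0369    38,328.1474     191,640.7370
  Σ                 10,019.2955    39,198.4684     194,534.8231
P = 10,019.2955; D_Mac = 3.91230 yrs; D_mod = 3.85638 yrs; C = 18.86497.
Duration effect: -3.85638 × (+0.025) = -0.096410
Convexity effect: 0.5 × 18.86497 × (0.025)² = +0.0058953
ΔP/P ≈ -0.096410 + 0.0058953 = -0.090514 = -9.0514%.

-9.05%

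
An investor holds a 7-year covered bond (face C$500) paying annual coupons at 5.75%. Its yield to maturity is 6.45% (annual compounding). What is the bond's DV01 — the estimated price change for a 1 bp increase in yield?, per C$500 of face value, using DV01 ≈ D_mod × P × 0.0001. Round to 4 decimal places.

Periodic yield y = 0.0645.
  t   CF        PV=CF/(1+0.0645)^t    t·PV
  1        28.75        27.0080        27.0080
  2        28.75        25.3715        50.7430
  3        28.75        23.8342        71.5026
  4        28.75        22.3901        89.5602
  5        28.75        21.0334       105.1670
  6        28.75        19.7589       118.5537
  7       528.75       341.3742     2,389.6195
  Σ                    480.7703     2,852.1541
P = 480.7703; D_Mac = 5.93247 yrs; D_mod = 5.57301 yrs.
DV01 ≈ 5.57301 × 480.7703 × 0.0001 = 0.267934.

C$0.2679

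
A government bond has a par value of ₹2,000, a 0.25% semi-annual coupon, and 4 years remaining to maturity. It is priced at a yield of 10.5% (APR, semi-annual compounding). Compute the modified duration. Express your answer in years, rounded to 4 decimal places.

3.7792 years

Periodic yield y = 0.0525. First find Macaulay duration:
  t   CF        PV=CF/(1+0.0525)^t    t·PV
  1         2.50         2.3753         2.3753
  2         2.50         2.2568         4.5136
  3         2.50         2.1442         6.4327
  4         2.50         2.0373         8.1491
  5         2.50         1.9357         9.6783
  6         2.50         1.8391        11.0347
  7         2.50         1.7474        12.2316
  8     2,002.50     1,329.8287    10,638.6293
  Σ                  1,344.1644    10,693.0446
P = 1,344.1644; Macaulay duration = 10,693.0446 / 1,344.1644 = 7.95516 half-year periods = 3.97758 years.
Modified duration = D_Mac / (1 + y) = 3.97758 / 1.0525 = 3.77917 years.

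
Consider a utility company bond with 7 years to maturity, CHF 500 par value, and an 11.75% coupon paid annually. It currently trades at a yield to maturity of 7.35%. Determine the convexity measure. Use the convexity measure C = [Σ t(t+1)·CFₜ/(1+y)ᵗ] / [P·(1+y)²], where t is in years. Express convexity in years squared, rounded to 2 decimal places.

With y = 0.0735:
  t   CF        PV=CF/(1+0.0735)^t    t·PV        t(t+1)·PV
  1        58.75        54.7275        54.7275         109.4551
  2        58.75        50.9805       101.9609         305.8828
  3        58.75        47.4900       142.4699         569.8794
  4        58.75        44.2384       176.9537         884.7685
  5        58.75        41.2095       206.0476       1,236.2858
  6        58.75        38.3880       230.3280       1,612.2963
  7       558.75       340.0973     2,380.6812      19,045.4493
  Σ                    617.1312     3,293.1689      23,764.0172
P = 617.1312.
Convexity = Σ t(t+1)·PV / [P·(1+y)²] = 23,764.0172 / (617.1312 × 1.152402) = 33.41475.

33.41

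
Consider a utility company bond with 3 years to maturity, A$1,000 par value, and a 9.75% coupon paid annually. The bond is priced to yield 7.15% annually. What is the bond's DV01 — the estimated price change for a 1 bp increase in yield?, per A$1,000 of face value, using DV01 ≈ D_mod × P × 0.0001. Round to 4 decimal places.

Periodic yield y = 0.0715.
  t   CF        PV=CF/(1+0.0715)^t    t·PV
  1        97.50        90.9939        90.9939
  2        97.50        84.9220       169.8440
  3     1,097.50       892.1297     2,676.3891
  Σ                  1,068.0457     2,937.2271
P = 1,068.0457; D_Mac = 2.75010 yrs; D_mod = 2.56658 yrs.
DV01 ≈ 2.56658 × 1,068.0457 × 0.0001 = 0.274123.

A$0.2741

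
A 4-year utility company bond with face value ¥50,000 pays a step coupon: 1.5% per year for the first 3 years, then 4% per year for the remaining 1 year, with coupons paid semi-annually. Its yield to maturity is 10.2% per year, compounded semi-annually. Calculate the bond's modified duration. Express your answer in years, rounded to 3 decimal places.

3.683 years

Periodic yield y = 0.051. First find Macaulay duration:
  t   CF        PV=CF/(1+0.051)^t    t·PV
  1       375.00       356.8030       356.8030
  2       375.00       339.4891       678.9782
  3       375.00       323.0153       969.0460
  4       375.00       307.3409     1,229.3637
  5       375.00       292.4271     1,462.1357
  6       375.00       278.2371     1,669.4223
  7     1,000.00       705.9615     4,941.7302
  8    51,000.00    34,256.9306   274,055.4448
  Σ                 36,860.2047   285,362.9240
P = 36,860.2047; Macaulay duration = 285,362.9240 / 36,860.2047 = 7.74176 half-year periods = 3.87088 years.
Modified duration = D_Mac / (1 + y) = 3.87088 / 1.051 = 3.68305 years.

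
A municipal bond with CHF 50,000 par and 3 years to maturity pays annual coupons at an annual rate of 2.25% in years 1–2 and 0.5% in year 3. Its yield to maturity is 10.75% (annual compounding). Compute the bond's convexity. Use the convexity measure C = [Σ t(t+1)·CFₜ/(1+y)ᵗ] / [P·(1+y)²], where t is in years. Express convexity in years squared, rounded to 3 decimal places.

9.455

With y = 0.1075:
  t   CF        PV=CF/(1+0.1075)^t    t·PV        t(t+1)·PV
  1     1,125.00     1,015.8014     1,015.8014       2,031.6027
  2     1,125.00       917.2021     1,834.4043       5,503.2128
  3    50,250.00    36,991.7486   110,975.2459     443,900.9837
  Σ                 38,924.7521   113,825.4515     451,435.7992
P = 38,924.7521.
Convexity = Σ t(t+1)·PV / [P·(1+y)²] = 451,435.7992 / (38,924.7521 × 1.226556) = 9.45546.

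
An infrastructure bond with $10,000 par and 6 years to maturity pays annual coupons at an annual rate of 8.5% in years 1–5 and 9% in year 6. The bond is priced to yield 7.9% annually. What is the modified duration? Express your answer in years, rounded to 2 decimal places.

4.60 years

Periodic yield y = 0.079. First find Macaulay duration:
  t   CF        PV=CF/(1+0.079)^t    t·PV
  1       850.00       787.7665       787.7665
  2       850.00       730.0894     1,460.1788
  3       850.00       676.6352     2,029.9056
  4       850.00       627.0947     2,508.3789
  5       850.00       581.1814     2,905.9070
  6    10,900.00     6,907.1332    41,442.7991
  Σ                 10,309.9003    51,134.9358
P = 10,309.9003; Macaulay duration = 51,134.9358 / 10,309.9003 = 4.95979 years.
Modified duration = D_Mac / (1 + y) = 4.95979 / 1.079 = 4.59665 years.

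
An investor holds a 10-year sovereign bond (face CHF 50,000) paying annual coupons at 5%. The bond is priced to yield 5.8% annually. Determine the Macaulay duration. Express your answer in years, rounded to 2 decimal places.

Periodic yield y = 0.058. Discount each cash flow and weight by its year:
  t   CF        PV=CF/(1+0.058)^t    t·PV
  1     2,500.00     2,362.9490     2,362.9490
  2     2,500.00     2,233.4111     4,466.8222
  3     2,500.00     2,110.9746     6,332.9238
  4     2,500.00     1,995.2501     7,981.0003
  5     2,500.00     1,885.8696     9,429.3482
  6     2,500.00     1,782.4855    10,694.9129
  7     2,500.00     1,684.7689    11,793.3822
  8     2,500.00     1,592.4092    12,739.2733
  9     2,500.00     1,505.1126    13,546.0136
  10   52,500.00    29,874.6363   298,746.3627
  Σ                 47,027.8668   378,092.9883
Price P = Σ PV = 47,027.8668.
Macaulay duration = Σ(t·PV) / P = 378,092.9883 / 47,027.8668 = 8.03976 years.

8.04 years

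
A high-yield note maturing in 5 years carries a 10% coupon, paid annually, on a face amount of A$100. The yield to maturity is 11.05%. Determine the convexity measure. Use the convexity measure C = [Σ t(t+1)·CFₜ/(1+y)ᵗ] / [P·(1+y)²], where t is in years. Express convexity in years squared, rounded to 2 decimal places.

With y = 0.1105:
  t   CF        PV=CF/(1+0.1105)^t    t·PV        t(t+1)·PV
  1        10.00         9.0050         9.0050          18.0099
  2        10.00         8.1089        16.2178          48.6535
  3        10.00         7.3020        21.9061          87.6245
  4        10.00         6.5755        26.3018         131.5091
  5       110.00        65.1328       325.6641       1,953.9845
  Σ                     96.1242       399.0948       2,239.7815
P = 96.1242.
Convexity = Σ t(t+1)·PV / [P·(1+y)²] = 2,239.7815 / (96.1242 × 1.233210) = 18.89452.

18.89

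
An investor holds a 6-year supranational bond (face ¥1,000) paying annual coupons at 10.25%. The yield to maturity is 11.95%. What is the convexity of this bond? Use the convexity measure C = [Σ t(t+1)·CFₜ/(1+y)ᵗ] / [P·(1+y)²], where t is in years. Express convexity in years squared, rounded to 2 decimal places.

24.13

With y = 0.1195:
  t   CF        PV=CF/(1+0.1195)^t    t·PV        t(t+1)·PV
  1       102.50        91.5587        91.5587         183.1175
  2       102.50        81.7854       163.5708         490.7123
  3       102.50        73.0553       219.1658         876.6633
  4       102.50        65.2571       261.0282       1,305.1411
  5       102.50        58.2913       291.4563       1,748.7375
  6     1,102.50       560.0593     3,360.3558      23,522.4905
  Σ                    930.0070     4,387.1356      28,126.8621
P = 930.0070.
Convexity = Σ t(t+1)·PV / [P·(1+y)²] = 28,126.8621 / (930.0070 × 1.253280) = 24.13164.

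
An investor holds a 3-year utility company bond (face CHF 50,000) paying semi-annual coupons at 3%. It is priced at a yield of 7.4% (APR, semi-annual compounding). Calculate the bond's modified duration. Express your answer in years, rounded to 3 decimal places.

2.780 years

Periodic yield y = 0.037. First find Macaulay duration:
  t   CF        PV=CF/(1+0.037)^t    t·PV
  1       750.00       723.2401       723.2401
  2       750.00       697.4350     1,394.8700
  3       750.00       672.5506     2,017.6519
  4       750.00       648.5541     2,594.2166
  5       750.00       625.4138     3,127.0692
  6    50,750.00    40,809.7100   244,858.2598
  Σ                 44,176.9037   254,715.3076
P = 44,176.9037; Macaulay duration = 254,715.3076 / 44,176.9037 = 5.76580 half-year periods = 2.88290 years.
Modified duration = D_Mac / (1 + y) = 2.88290 / 1.037 = 2.78004 years.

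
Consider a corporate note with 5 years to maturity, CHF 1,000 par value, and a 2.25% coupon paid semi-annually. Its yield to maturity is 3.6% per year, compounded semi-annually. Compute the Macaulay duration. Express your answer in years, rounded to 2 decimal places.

Periodic yield y = 0.018. Discount each cash flow and weight by its period:
  t   CF        PV=CF/(1+0.018)^t    t·PV
  1        11.25        11.0511        11.0511
  2        11.25        10.8557        21.7114
  3        11.25        10.6637        31.9912
  4        11.25        10.4752        41.9007
  5        11.25        10.2900        51.4498
  6        11.25        10.1080        60.6481
  7        11.25         9.9293        69.5050
  8        11.25         9.7537        78.0298
  9        11.25         9.5813        86.2313
  10    1,011.25       846.0202     8,460.2024
  Σ                    938.7281     8,912.7207
Price P = Σ PV = 938.7281.
Macaulay duration = Σ(t·PV) / P = 8,912.7207 / 938.7281 = 9.49446 half-year periods.
In years: 9.49446 / 2 = 4.74723 years.

4.75 years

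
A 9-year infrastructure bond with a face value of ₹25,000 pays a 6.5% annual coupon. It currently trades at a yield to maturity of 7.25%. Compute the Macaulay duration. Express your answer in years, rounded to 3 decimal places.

Periodic yield y = 0.0725. Discount each cash flow and weight by its year:
  t   CF        PV=CF/(1+0.0725)^t    t·PV
  1     1,625.00     1,515.1515     1,515.1515
  2     1,625.00     1,412.7287     2,825.4574
  3     1,625.00     1,317.2295     3,951.6886
  4     1,625.00     1,228.1861     4,912.7442
  5     1,625.00     1,145.1618     5,725.8091
  6     1,625.00     1,067.7500     6,406.4997
  7     1,625.00       995.5710     6,968.9973
  8     1,625.00       928.2714     7,426.1710
  9    26,625.00    14,181.2303   127,631.0724
  Σ                 23,791.2803   167,363.5913
Price P = Σ PV = 23,791.2803.
Macaulay duration = Σ(t·PV) / P = 167,363.5913 / 23,791.2803 = 7.03466 years.

7.035 years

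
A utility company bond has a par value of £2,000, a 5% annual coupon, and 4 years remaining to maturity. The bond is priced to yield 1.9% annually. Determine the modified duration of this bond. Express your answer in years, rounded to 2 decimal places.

3.67 years

Periodic yield y = 0.019. First find Macaulay duration:
  t   CF        PV=CF/(1+0.019)^t    t·PV
  1       100.00        98.1354        98.1354
  2       100.00        96.3056       192.6112
  3       100.00        94.5099       283.5298
  4     2,100.00     1,947.7022     7,790.8089
  Σ                  2,236.6532     8,365.0853
P = 2,236.6532; Macaulay duration = 8,365.0853 / 2,236.6532 = 3.74000 years.
Modified duration = D_Mac / (1 + y) = 3.74000 / 1.019 = 3.67027 years.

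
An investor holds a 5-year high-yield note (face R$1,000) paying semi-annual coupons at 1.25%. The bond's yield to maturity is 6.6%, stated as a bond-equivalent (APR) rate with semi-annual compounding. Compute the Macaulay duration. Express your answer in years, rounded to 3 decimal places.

Periodic yield y = 0.033. Discount each cash flow and weight by its period:
  t   CF        PV=CF/(1+0.033)^t    t·PV
  1         6.25         6.0503         6.0503
  2         6.25         5.8571        11.7141
  3         6.25         5.6699        17.0098
  4         6.25         5.4888        21.9553
  5         6.25         5.3135        26.5674
  6         6.25         5.1437        30.8624
  7         6.25         4.9794        34.8559
  8         6.25         4.8203        38.5627
  9         6.25         4.6663        41.9971
  10    1,006.25       727.2817     7,272.8173
  Σ                    775.2712     7,502.3923
Price P = Σ PV = 775.2712.
Macaulay duration = Σ(t·PV) / P = 7,502.3923 / 775.2712 = 9.67712 half-year periods.
In years: 9.67712 / 2 = 4.83856 years.

4.839 years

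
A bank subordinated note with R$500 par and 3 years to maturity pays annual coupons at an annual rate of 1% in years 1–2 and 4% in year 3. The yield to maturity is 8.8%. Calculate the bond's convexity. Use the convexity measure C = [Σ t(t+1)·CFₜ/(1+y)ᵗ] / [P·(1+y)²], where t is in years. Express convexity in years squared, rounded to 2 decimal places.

9.99

With y = 0.088:
  t   CF        PV=CF/(1+0.088)^t    t·PV        t(t+1)·PV
  1         5.00         4.5956         4.5956           9.1912
  2         5.00         4.2239         8.4478          25.3433
  3       520.00       403.7538     1,211.2615       4,845.0460
  Σ                    412.5733     1,224.3049       4,879.5805
P = 412.5733.
Convexity = Σ t(t+1)·PV / [P·(1+y)²] = 4,879.5805 / (412.5733 × 1.183744) = 9.99134.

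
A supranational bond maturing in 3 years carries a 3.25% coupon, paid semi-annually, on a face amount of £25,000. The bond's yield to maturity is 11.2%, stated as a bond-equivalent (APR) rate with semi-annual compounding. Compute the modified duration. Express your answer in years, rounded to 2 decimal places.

Periodic yield y = 0.056. First find Macaulay duration:
  t   CF        PV=CF/(1+0.056)^t    t·PV
  1       406.25       384.7064       384.7064
  2       406.25       364.3053       728.6107
  3       406.25       344.9861     1,034.9584
  4       406.25       326.6914     1,306.7656
  5       406.25       309.3669     1,546.8343
  6    25,406.25    18,321.3326   109,927.9954
  Σ                 20,051.3887   114,929.8708
P = 20,051.3887; Macaulay duration = 114,929.8708 / 20,051.3887 = 5.73177 half-year periods = 2.86588 years.
Modified duration = D_Mac / (1 + y) = 2.86588 / 1.056 = 2.71390 years.

2.71 years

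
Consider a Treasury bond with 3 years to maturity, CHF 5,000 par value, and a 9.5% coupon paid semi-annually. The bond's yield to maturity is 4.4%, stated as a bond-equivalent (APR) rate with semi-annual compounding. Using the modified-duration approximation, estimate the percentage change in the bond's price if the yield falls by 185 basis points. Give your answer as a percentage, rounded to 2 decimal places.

Periodic yield y = 0.022. Modified duration first:
  t   CF        PV=CF/(1+0.022)^t    t·PV
  1       237.50       232.3875       232.3875
  2       237.50       227.3850       454.7700
  3       237.50       222.4902       667.4707
  4       237.50       217.7008       870.8032
  5       237.50       213.0145     1,065.0724
  6     5,237.50     4,596.4089    27,578.4537
  Σ                  5,709.3869    30,868.9575
P = 5,709.3869; D_Mac = 5.40670 half-year periods = 2.70335 yrs; D_mod = 2.70335/(1+0.022) = 2.64516 yrs.
ΔP/P ≈ -D_mod · Δy = -2.64516 × (-0.0185) = +0.048935 = +4.8935%.

+4.89%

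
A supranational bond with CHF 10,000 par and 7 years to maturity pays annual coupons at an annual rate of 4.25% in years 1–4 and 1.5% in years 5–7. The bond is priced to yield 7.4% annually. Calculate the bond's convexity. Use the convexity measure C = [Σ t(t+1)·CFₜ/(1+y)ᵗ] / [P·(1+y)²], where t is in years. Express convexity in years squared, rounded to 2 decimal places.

With y = 0.074:
  t   CF        PV=CF/(1+0.074)^t    t·PV        t(t+1)·PV
  1       425.00       395.7169       395.7169         791.4339
  2       425.00       368.4515       736.9031       2,210.7092
  3       425.00       343.0647     1,029.1942       4,116.7769
  4       425.00       319.4271     1,277.7085       6,388.5427
  5       150.00       104.9711       524.8556       3,149.1338
  6       150.00        97.7385       586.4309       4,105.0161
  7    10,150.00     6,157.9488    43,105.6415     344,845.1320
  Σ                  7,787.3187    47,656.4508     365,606.7445
P = 7,787.3187.
Convexity = Σ t(t+1)·PV / [P·(1+y)²] = 365,606.7445 / (7,787.3187 × 1.153476) = 40.70218.

40.70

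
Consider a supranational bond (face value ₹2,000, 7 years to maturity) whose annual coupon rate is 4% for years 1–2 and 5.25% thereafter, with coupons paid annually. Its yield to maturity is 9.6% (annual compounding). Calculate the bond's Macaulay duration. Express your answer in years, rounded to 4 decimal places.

Periodic yield y = 0.096. Discount each cash flow and weight by its year:
  t   CF        PV=CF/(1+0.096)^t    t·PV
  1        80.00        72.9927        72.9927
  2        80.00        66.5992       133.1984
  3       105.00        79.7549       239.2648
  4       105.00        72.7691       291.0765
  5       105.00        66.3952       331.9759
  6       105.00        60.5795       363.4772
  7     2,105.00     1,108.0981     7,756.6869
  Σ                  1,527.1888     9,188.6724
Price P = Σ PV = 1,527.1888.
Macaulay duration = Σ(t·PV) / P = 9,188.6724 / 1,527.1888 = 6.01672 years.

6.0167 years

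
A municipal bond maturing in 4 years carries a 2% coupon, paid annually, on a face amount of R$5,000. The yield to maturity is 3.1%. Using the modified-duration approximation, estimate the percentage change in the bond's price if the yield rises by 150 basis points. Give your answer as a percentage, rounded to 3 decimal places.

-5.647%

Periodic yield y = 0.031. Modified duration first:
  t   CF        PV=CF/(1+0.031)^t    t·PV
  1       100.00        96.9932        96.9932
  2       100.00        94.0768       188.1537
  3       100.00        91.2481       273.7444
  4     5,100.00     4,513.7294    18,054.9174
  Σ                  4,796.0475    18,613.8087
P = 4,796.0475; D_Mac = 3.88107 yrs; D_mod = 3.88107/(1+0.031) = 3.76438 yrs.
ΔP/P ≈ -D_mod · Δy = -3.76438 × (+0.015) = -0.056466 = -5.6466%.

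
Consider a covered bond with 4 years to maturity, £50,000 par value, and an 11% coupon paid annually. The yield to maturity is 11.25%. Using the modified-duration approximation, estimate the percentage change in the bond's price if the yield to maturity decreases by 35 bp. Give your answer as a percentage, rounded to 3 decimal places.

Periodic yield y = 0.1125. Modified duration first:
  t   CF        PV=CF/(1+0.1125)^t    t·PV
  1     5,500.00     4,943.8202     4,943.8202
  2     5,500.00     4,443.8833     8,887.7667
  3     5,500.00     3,994.5019    11,983.5057
  4    55,500.00    36,232.0498   144,928.1992
  Σ                 49,614.2553   170,743.2917
P = 49,614.2553; D_Mac = 3.44142 yrs; D_mod = 3.44142/(1+0.1125) = 3.09341 yrs.
ΔP/P ≈ -D_mod · Δy = -3.09341 × (-0.0035) = +0.010827 = +1.0827%.

+1.083%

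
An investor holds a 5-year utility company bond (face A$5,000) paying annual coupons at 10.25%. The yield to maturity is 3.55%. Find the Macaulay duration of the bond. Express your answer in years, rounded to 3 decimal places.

4.265 years

Periodic yield y = 0.0355. Discount each cash flow and weight by its year:
  t   CF        PV=CF/(1+0.0355)^t    t·PV
  1       512.50       494.9300       494.9300
  2       512.50       477.9623       955.9246
  3       512.50       461.5764     1,384.7291
  4       512.50       445.7522     1,783.0086
  5     5,512.50     4,630.1823    23,150.9113
  Σ                  6,510.4031    27,769.5036
Price P = Σ PV = 6,510.4031.
Macaulay duration = Σ(t·PV) / P = 27,769.5036 / 6,510.4031 = 4.26540 years.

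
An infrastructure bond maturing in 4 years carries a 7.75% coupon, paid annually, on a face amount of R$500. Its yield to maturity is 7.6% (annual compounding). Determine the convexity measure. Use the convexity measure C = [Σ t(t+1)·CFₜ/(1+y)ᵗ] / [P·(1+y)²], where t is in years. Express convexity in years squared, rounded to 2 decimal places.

14.93

With y = 0.076:
  t   CF        PV=CF/(1+0.076)^t    t·PV        t(t+1)·PV
  1        38.75        36.0130        36.0130          72.0260
  2        38.75        33.4693        66.9387         200.8160
  3        38.75        31.1053        93.3160         373.2640
  4       538.75       401.9187     1,607.6747       8,038.3737
  Σ                    502.5064     1,803.9424       8,684.4798
P = 502.5064.
Convexity = Σ t(t+1)·PV / [P·(1+y)²] = 8,684.4798 / (502.5064 × 1.157776) = 14.92718.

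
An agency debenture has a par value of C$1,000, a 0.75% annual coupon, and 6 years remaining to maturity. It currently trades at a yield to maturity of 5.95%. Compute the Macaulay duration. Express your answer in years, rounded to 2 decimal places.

Periodic yield y = 0.0595. Discount each cash flow and weight by its year:
  t   CF        PV=CF/(1+0.0595)^t    t·PV
  1         7.50         7.0788         7.0788
  2         7.50         6.6813        13.3625
  3         7.50         6.3061        18.9182
  4         7.50         5.9519        23.8077
  5         7.50         5.6177        28.0884
  6     1,007.50       712.2612     4,273.5672
  Σ                    743.8969     4,364.8228
Price P = Σ PV = 743.8969.
Macaulay duration = Σ(t·PV) / P = 4,364.8228 / 743.8969 = 5.86751 years.

5.87 years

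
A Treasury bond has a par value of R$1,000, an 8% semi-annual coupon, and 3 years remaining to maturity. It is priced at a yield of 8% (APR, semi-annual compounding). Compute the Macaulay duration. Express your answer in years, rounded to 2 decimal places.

Periodic yield y = 0.04. Discount each cash flow and weight by its period:
  t   CF        PV=CF/(1+0.04)^t    t·PV
  1        40.00        38.4615        38.4615
  2        40.00        36.9822        73.9645
  3        40.00        35.5599       106.6796
  4        40.00        34.1922       136.7687
  5        40.00        32.8771       164.3854
  6     1,040.00       821.9271     4,931.5626
  Σ                  1,000.0000     5,451.8223
Price P = Σ PV = 1,000.0000.
Macaulay duration = Σ(t·PV) / P = 5,451.8223 / 1,000.0000 = 5.45182 half-year periods.
In years: 5.45182 / 2 = 2.72591 years.

2.73 years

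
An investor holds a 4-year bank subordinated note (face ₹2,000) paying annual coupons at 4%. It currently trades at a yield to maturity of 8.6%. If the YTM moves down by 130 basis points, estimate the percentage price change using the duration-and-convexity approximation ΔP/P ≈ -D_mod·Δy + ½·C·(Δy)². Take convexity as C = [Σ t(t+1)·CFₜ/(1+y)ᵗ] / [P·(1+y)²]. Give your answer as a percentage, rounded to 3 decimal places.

With y = 0.086:
  t   CF        PV=CF/(1+0.086)^t    t·PV        t(t+1)·PV
  1        80.00        73.6648        73.6648         147.3297
  2        80.00        67.8313       135.6627         406.9880
  3        80.00        62.4598       187.3794         749.5175
  4     2,080.00     1,495.3541     5,981.4162      29,907.0812
  Σ                  1,699.3100     6,378.1231      31,210.9163
P = 1,699.3100; D_Mac = 3.75336 yrs; D_mod = 3.45613 yrs; C = 15.57307.
Duration effect: -3.45613 × (-0.013) = +0.044930
Convexity effect: 0.5 × 15.57307 × (-0.013)² = +0.0013159
ΔP/P ≈ +0.044930 + 0.0013159 = +0.046246 = +4.6246%.

+4.625%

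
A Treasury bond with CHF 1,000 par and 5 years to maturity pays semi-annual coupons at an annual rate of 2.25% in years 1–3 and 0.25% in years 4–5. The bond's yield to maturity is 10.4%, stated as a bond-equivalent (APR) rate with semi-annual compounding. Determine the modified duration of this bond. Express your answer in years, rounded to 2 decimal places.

Periodic yield y = 0.052. First find Macaulay duration:
  t   CF        PV=CF/(1+0.052)^t    t·PV
  1        11.25        10.6939        10.6939
  2        11.25        10.1653        20.3306
  3        11.25         9.6629        28.9886
  4        11.25         9.1852        36.7409
  5        11.25         8.7312        43.6560
  6        11.25         8.2996        49.7977
  7         1.25         0.8766         6.1362
  8         1.25         0.8333         6.6661
  9         1.25         0.7921         7.1287
  10    1,001.25       603.0942     6,030.9417
  Σ                    662.3342     6,241.0804
P = 662.3342; Macaulay duration = 6,241.0804 / 662.3342 = 9.42286 half-year periods = 4.71143 years.
Modified duration = D_Mac / (1 + y) = 4.71143 / 1.052 = 4.47854 years.

4.48 years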